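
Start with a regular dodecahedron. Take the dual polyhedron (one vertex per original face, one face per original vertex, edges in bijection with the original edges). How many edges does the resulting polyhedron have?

30

The base solid has V = 20, E = 30, F = 12.
The dual swaps V and F and preserves E: V′ = F = 12, E′ = E = 30, F′ = V = 20.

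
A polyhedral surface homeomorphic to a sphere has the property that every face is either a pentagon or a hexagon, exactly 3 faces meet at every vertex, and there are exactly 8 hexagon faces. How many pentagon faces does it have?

12

Let x be the number of pentagons; then F = 8 + x.
Edge–face incidences: 2E = 6·8 + 5·x = 48 + 5x.
Every vertex has degree 3, so 3V = 2E.
Euler: V − E + F = 2 ⇒ (2E)/3 − E + (8 + x) = 2.
Multiply by 6: 2·(2E) − 3·(2E) + 6·(8 + x) = 12, i.e. 48 + 6x − (48 + 5x) = 12.
Collecting terms: x = 12.
Then 2E = 48 + 5·12 = 108, so E = 54, V = 2E/3 = 36, F = 8 + 12 = 20.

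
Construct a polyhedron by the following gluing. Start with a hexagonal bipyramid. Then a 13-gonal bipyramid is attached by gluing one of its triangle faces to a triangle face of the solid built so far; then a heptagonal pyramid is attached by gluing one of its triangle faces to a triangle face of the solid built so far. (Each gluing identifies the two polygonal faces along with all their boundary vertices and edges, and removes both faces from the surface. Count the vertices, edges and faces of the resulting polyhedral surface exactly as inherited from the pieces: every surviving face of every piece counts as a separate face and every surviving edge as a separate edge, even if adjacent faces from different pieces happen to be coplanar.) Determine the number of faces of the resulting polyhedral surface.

42

A hexagonal bipyramid: V=8, E=18, F=12.
Attach a 13-gonal bipyramid (V=15, E=39, F=26) along a 3-gon: merge 3 vertices and 3 edges, delete both glued faces → V=20, E=54, F=36.
Attach a heptagonal pyramid (V=8, E=14, F=8) along a 3-gon: merge 3 vertices and 3 edges, delete both glued faces → V=25, E=65, F=42.
Check: V − E + F = 25 − 65 + 42 = 2.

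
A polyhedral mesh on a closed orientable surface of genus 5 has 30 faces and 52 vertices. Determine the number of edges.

90

For a closed orientable surface of genus 5, χ = 2 − 2·5 = -8.
E = V + F − (-8) = 52 + 30 − (-8) = 90.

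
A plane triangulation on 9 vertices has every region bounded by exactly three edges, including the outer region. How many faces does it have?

14

In a plane triangulation 3F = 2E and V − E + F = 2, so F = 2V − 4 = 2·9 − 4 = 14.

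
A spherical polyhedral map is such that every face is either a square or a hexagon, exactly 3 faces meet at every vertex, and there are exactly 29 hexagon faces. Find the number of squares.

Let x be the number of squares; then F = 29 + x.
Edge–face incidences: 2E = 6·29 + 4·x = 174 + 4x.
Every vertex has degree 3, so 3V = 2E.
Euler: V − E + F = 2 ⇒ (2E)/3 − E + (29 + x) = 2.
Multiply by 6: 2·(2E) − 3·(2E) + 6·(29 + x) = 12, i.e. 174 + 6x − (174 + 4x) = 12.
Collecting terms: 2x = 12, so x = 6.
Then 2E = 174 + 4·6 = 198, so E = 99, V = 2E/3 = 66, F = 29 + 6 = 35.

6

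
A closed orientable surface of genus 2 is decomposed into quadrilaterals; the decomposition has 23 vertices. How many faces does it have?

χ = 2 − 2·2 = -2, and every face is a square so 4F = 2E.
V − E + F = -2 with E = 4F/2 gives 23 − (4/2 − 1)·F = -2, so F = 25 and E = 50.

25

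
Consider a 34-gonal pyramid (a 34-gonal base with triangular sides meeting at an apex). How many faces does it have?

A pyramid on an n-gon base has one n-gon and n triangles: V = 34 + 1 = 35, E = 2·34 = 68, F = 34 + 1 = 35.

35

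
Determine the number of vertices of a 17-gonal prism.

34

A prism on an n-gon has two n-gon bases and n rectangular sides: V = 2·17 = 34, E = 3·17 = 51, F = 17 + 2 = 19.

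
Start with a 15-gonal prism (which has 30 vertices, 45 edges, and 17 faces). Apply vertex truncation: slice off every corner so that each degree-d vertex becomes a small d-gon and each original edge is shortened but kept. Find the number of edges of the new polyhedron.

Truncation replaces each original edge-end by a new vertex, so V′ = 2E = 90.
Each original edge survives, and each old vertex of degree d contributes d new edges; summing degrees gives Σd = 2E, so E′ = E + 2E = 3E = 135.
Each original face survives and each original vertex becomes one new face: F′ = F + V = 47.

135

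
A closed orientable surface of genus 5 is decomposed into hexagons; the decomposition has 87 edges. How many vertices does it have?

50

χ = 2 − 2·5 = -8, and every face is a hexagon so 6F = 2E.
F = 2E/6 = 29. Then V = -8 + E − F = -8 + 87 − 29 = 50.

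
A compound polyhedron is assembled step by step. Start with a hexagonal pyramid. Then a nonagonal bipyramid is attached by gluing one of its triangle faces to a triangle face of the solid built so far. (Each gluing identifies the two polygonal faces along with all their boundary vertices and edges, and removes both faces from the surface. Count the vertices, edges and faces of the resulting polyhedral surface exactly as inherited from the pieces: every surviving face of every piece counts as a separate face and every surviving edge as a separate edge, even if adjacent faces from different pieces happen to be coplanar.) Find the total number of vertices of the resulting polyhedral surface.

15

A hexagonal pyramid: V=7, E=12, F=7.
Attach a nonagonal bipyramid (V=11, E=27, F=18) along a 3-gon: merge 3 vertices and 3 edges, delete both glued faces → V=15, E=36, F=23.
Check: V − E + F = 15 − 36 + 23 = 2.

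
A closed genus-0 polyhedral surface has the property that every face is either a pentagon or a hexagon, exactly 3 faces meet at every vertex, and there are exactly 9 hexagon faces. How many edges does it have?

Let x be the number of pentagons; then F = 9 + x.
Edge–face incidences: 2E = 6·9 + 5·x = 54 + 5x.
Every vertex has degree 3, so 3V = 2E.
Euler: V − E + F = 2 ⇒ (2E)/3 − E + (9 + x) = 2.
Multiply by 6: 2·(2E) − 3·(2E) + 6·(9 + x) = 12, i.e. 54 + 6x − (54 + 5x) = 12.
Collecting terms: x = 12.
Then 2E = 54 + 5·12 = 114, so E = 57, V = 2E/3 = 38, F = 9 + 12 = 21.

57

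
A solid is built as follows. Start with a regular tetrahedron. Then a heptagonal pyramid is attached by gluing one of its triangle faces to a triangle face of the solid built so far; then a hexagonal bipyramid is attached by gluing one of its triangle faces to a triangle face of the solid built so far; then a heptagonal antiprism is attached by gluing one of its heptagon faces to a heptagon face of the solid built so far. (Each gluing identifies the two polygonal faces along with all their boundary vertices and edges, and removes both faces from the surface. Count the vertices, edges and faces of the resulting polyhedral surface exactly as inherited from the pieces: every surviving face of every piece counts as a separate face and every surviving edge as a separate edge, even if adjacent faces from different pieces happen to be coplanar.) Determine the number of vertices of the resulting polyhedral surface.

A regular tetrahedron: V=4, E=6, F=4.
Attach a heptagonal pyramid (V=8, E=14, F=8) along a 3-gon: merge 3 vertices and 3 edges, delete both glued faces → V=9, E=17, F=10.
Attach a hexagonal bipyramid (V=8, E=18, F=12) along a 3-gon: merge 3 vertices and 3 edges, delete both glued faces → V=14, E=32, F=20.
Attach a heptagonal antiprism (V=14, E=28, F=16) along a 7-gon: merge 7 vertices and 7 edges, delete both glued faces → V=21, E=53, F=34.
Check: V − E + F = 21 − 53 + 34 = 2.

21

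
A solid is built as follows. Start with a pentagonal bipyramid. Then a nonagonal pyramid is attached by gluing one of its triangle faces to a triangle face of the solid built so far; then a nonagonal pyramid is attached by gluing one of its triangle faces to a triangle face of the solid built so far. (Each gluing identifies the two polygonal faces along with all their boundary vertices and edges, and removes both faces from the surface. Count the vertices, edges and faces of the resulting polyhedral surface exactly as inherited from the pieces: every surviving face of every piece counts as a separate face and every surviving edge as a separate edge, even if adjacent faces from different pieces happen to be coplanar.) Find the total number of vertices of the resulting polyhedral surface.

A pentagonal bipyramid: V=7, E=15, F=10.
Attach a nonagonal pyramid (V=10, E=18, F=10) along a 3-gon: merge 3 vertices and 3 edges, delete both glued faces → V=14, E=30, F=18.
Attach a nonagonal pyramid (V=10, E=18, F=10) along a 3-gon: merge 3 vertices and 3 edges, delete both glued faces → V=21, E=45, F=26.
Check: V − E + F = 21 − 45 + 26 = 2.

21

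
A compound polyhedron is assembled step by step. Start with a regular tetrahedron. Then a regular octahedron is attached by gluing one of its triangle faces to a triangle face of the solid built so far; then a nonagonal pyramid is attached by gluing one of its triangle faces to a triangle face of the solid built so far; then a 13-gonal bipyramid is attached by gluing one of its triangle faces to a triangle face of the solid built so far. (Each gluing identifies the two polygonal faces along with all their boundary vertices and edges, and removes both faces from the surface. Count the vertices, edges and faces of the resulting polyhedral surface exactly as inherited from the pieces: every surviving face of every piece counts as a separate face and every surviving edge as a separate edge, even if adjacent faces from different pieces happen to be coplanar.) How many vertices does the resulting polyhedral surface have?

26

A regular tetrahedron: V=4, E=6, F=4.
Attach a regular octahedron (V=6, E=12, F=8) along a 3-gon: merge 3 vertices and 3 edges, delete both glued faces → V=7, E=15, F=10.
Attach a nonagonal pyramid (V=10, E=18, F=10) along a 3-gon: merge 3 vertices and 3 edges, delete both glued faces → V=14, E=30, F=18.
Attach a 13-gonal bipyramid (V=15, E=39, F=26) along a 3-gon: merge 3 vertices and 3 edges, delete both glued faces → V=26, E=66, F=42.
Check: V − E + F = 26 − 66 + 42 = 2.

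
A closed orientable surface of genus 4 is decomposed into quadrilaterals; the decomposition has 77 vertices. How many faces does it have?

χ = 2 − 2·4 = -6, and every face is a square so 4F = 2E.
V − E + F = -6 with E = 4F/2 gives 77 − (4/2 − 1)·F = -6, so F = 83 and E = 166.

83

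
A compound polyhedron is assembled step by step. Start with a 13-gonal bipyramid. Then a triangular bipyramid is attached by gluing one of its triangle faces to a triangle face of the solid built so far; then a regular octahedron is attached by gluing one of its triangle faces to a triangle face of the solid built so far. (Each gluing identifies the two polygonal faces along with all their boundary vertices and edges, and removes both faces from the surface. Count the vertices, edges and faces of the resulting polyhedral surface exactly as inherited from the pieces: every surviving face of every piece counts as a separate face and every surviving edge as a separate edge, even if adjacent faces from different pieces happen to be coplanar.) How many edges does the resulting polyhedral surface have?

54

A 13-gonal bipyramid: V=15, E=39, F=26.
Attach a triangular bipyramid (V=5, E=9, F=6) along a 3-gon: merge 3 vertices and 3 edges, delete both glued faces → V=17, E=45, F=30.
Attach a regular octahedron (V=6, E=12, F=8) along a 3-gon: merge 3 vertices and 3 edges, delete both glued faces → V=20, E=54, F=36.
Check: V − E + F = 20 − 54 + 36 = 2.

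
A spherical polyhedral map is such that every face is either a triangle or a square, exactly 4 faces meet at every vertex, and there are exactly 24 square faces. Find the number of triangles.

8

Let x be the number of triangles; then F = 24 + x.
Edge–face incidences: 2E = 4·24 + 3·x = 96 + 3x.
Every vertex has degree 4, so 4V = 2E.
Euler: V − E + F = 2 ⇒ (2E)/4 − E + (24 + x) = 2.
Multiply by 8: 2·(2E) − 4·(2E) + 8·(24 + x) = 16, i.e. 192 + 8x − 2·(96 + 3x) = 16.
Collecting terms: 2x = 16, so x = 8.
Then 2E = 96 + 3·8 = 120, so E = 60, V = 2E/4 = 30, F = 24 + 8 = 32.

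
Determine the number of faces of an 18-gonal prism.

20

A prism on an n-gon has two n-gon bases and n rectangular sides: V = 2·18 = 36, E = 3·18 = 54, F = 18 + 2 = 20.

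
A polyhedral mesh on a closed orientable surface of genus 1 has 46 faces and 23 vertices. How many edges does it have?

For a closed orientable surface of genus 1, χ = 2 − 2·1 = 0.
E = V + F − (0) = 23 + 46 − (0) = 69.

69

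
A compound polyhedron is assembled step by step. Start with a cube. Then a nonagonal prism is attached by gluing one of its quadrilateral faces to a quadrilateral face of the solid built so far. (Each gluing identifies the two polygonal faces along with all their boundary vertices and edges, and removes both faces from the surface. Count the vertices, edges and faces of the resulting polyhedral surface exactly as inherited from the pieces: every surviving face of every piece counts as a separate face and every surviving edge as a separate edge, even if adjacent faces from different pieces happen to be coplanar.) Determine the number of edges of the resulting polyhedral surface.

A cube: V=8, E=12, F=6.
Attach a nonagonal prism (V=18, E=27, F=11) along a 4-gon: merge 4 vertices and 4 edges, delete both glued faces → V=22, E=35, F=15.
Check: V − E + F = 22 − 35 + 15 = 2.

35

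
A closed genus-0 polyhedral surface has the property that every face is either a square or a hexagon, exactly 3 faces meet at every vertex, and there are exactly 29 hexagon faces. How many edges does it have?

99

Let x be the number of squares; then F = 29 + x.
Edge–face incidences: 2E = 6·29 + 4·x = 174 + 4x.
Every vertex has degree 3, so 3V = 2E.
Euler: V − E + F = 2 ⇒ (2E)/3 − E + (29 + x) = 2.
Multiply by 6: 2·(2E) − 3·(2E) + 6·(29 + x) = 12, i.e. 174 + 6x − (174 + 4x) = 12.
Collecting terms: 2x = 12, so x = 6.
Then 2E = 174 + 4·6 = 198, so E = 99, V = 2E/3 = 66, F = 29 + 6 = 35.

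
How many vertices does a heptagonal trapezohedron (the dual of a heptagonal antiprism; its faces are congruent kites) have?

16

The n-trapezohedron (dual of the n-antiprism) has V = 2·7 + 2 = 16, E = 4·7 = 28, F = 2·7 = 14.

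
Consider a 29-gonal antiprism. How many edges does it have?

116

An antiprism on an n-gon has two n-gon caps and 2n triangles: V = 2·29 = 58, E = 4·29 = 116, F = 2·29 + 2 = 60.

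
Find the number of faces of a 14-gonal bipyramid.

28

A bipyramid over an n-gon has 2n triangular faces and n + 2 vertices: V = 14 + 2 = 16, E = 3·14 = 42, F = 2·14 = 28.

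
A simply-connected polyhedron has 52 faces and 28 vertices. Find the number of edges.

78

Here V − E + F = 2.
E = V + F − (2) = 28 + 52 − (2) = 78.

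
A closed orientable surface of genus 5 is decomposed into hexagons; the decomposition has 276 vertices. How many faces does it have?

χ = 2 − 2·5 = -8, and every face is a hexagon so 6F = 2E.
V − E + F = -8 with E = 6F/2 gives 276 − (6/2 − 1)·F = -8, so F = 142 and E = 426.

142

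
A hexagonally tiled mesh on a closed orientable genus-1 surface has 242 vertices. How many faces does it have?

121

χ = 2 − 2·1 = 0, and every face is a hexagon so 6F = 2E.
V − E + F = 0 with E = 6F/2 gives 242 − (6/2 − 1)·F = 0, so F = 121 and E = 363.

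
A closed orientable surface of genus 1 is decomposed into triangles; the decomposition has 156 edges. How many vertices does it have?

52

χ = 2 − 2·1 = 0, and every face is a triangle so 3F = 2E.
F = 2E/3 = 104. Then V = 0 + E − F = 0 + 156 − 104 = 52.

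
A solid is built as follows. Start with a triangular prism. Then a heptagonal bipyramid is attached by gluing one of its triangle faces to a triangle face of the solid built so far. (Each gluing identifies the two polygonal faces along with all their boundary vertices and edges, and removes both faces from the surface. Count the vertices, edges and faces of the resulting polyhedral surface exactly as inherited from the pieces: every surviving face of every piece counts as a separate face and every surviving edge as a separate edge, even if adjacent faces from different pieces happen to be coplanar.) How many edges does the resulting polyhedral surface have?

27

A triangular prism: V=6, E=9, F=5.
Attach a heptagonal bipyramid (V=9, E=21, F=14) along a 3-gon: merge 3 vertices and 3 edges, delete both glued faces → V=12, E=27, F=17.
Check: V − E + F = 12 − 27 + 17 = 2.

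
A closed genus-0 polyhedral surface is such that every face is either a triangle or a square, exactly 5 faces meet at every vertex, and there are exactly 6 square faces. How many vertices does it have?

24

Let x be the number of triangles; then F = 6 + x.
Edge–face incidences: 2E = 4·6 + 3·x = 24 + 3x.
Every vertex has degree 5, so 5V = 2E.
Euler: V − E + F = 2 ⇒ (2E)/5 − E + (6 + x) = 2.
Multiply by 10: 2·(2E) − 5·(2E) + 10·(6 + x) = 20, i.e. 60 + 10x − 3·(24 + 3x) = 20.
Collecting terms: x − 12 = 20, so x = 32.
Then 2E = 24 + 3·32 = 120, so E = 60, V = 2E/5 = 24, F = 6 + 32 = 38.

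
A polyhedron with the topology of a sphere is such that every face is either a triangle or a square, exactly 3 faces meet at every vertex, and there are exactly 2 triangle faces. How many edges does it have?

Let x be the number of squares; then F = 2 + x.
Edge–face incidences: 2E = 3·2 + 4·x = 6 + 4x.
Every vertex has degree 3, so 3V = 2E.
Euler: V − E + F = 2 ⇒ (2E)/3 − E + (2 + x) = 2.
Multiply by 6: 2·(2E) − 3·(2E) + 6·(2 + x) = 12, i.e. 12 + 6x − (6 + 4x) = 12.
Collecting terms: 2x + 6 = 12, so 2x = 6, so x = 3.
Then 2E = 6 + 4·3 = 18, so E = 9, V = 2E/3 = 6, F = 2 + 3 = 5.

9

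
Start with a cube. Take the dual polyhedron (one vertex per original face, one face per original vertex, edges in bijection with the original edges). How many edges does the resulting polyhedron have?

12

The base solid has V = 8, E = 12, F = 6.
The dual swaps V and F and preserves E: V′ = F = 6, E′ = E = 12, F′ = V = 8.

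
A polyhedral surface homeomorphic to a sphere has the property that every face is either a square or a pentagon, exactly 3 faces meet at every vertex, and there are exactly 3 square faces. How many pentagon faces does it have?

Let x be the number of pentagons; then F = 3 + x.
Edge–face incidences: 2E = 4·3 + 5·x = 12 + 5x.
Every vertex has degree 3, so 3V = 2E.
Euler: V − E + F = 2 ⇒ (2E)/3 − E + (3 + x) = 2.
Multiply by 6: 2·(2E) − 3·(2E) + 6·(3 + x) = 12, i.e. 18 + 6x − (12 + 5x) = 12.
Collecting terms: x + 6 = 12, so x = 6.
Then 2E = 12 + 5·6 = 42, so E = 21, V = 2E/3 = 14, F = 3 + 6 = 9.

6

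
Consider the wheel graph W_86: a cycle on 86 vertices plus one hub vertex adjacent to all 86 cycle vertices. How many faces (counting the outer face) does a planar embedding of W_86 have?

W_86 has V = 86 + 1 = 87 vertices and E = 2·86 = 172 edges.
By Euler's formula F = 2 − V + E = 2 − 87 + 172 = 87.

87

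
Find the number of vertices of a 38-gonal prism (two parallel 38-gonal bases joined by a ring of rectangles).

76

A prism on an n-gon has two n-gon bases and n rectangular sides: V = 2·38 = 76, E = 3·38 = 114, F = 38 + 2 = 40.
Check: V − E + F = 76 − 114 + 40 = 2.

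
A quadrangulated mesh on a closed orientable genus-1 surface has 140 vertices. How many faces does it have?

χ = 2 − 2·1 = 0, and every face is a square so 4F = 2E.
V − E + F = 0 with E = 4F/2 gives 140 − (4/2 − 1)·F = 0, so F = 140 and E = 280.

140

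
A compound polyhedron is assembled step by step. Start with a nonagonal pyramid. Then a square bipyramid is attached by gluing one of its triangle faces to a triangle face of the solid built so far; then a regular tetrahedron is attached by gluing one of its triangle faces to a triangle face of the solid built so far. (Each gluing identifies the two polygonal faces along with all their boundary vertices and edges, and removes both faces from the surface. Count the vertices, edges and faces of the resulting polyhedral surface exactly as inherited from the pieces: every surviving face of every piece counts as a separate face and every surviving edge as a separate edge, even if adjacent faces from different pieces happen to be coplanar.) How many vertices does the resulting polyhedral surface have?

14

A nonagonal pyramid: V=10, E=18, F=10.
Attach a square bipyramid (V=6, E=12, F=8) along a 3-gon: merge 3 vertices and 3 edges, delete both glued faces → V=13, E=27, F=16.
Attach a regular tetrahedron (V=4, E=6, F=4) along a 3-gon: merge 3 vertices and 3 edges, delete both glued faces → V=14, E=30, F=18.
Check: V − E + F = 14 − 30 + 18 = 2.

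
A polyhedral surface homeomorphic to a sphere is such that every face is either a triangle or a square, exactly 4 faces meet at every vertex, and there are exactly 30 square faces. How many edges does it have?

72

Let x be the number of triangles; then F = 30 + x.
Edge–face incidences: 2E = 4·30 + 3·x = 120 + 3x.
Every vertex has degree 4, so 4V = 2E.
Euler: V − E + F = 2 ⇒ (2E)/4 − E + (30 + x) = 2.
Multiply by 8: 2·(2E) − 4·(2E) + 8·(30 + x) = 16, i.e. 240 + 8x − 2·(120 + 3x) = 16.
Collecting terms: 2x = 16, so x = 8.
Then 2E = 120 + 3·8 = 144, so E = 72, V = 2E/4 = 36, F = 30 + 8 = 38.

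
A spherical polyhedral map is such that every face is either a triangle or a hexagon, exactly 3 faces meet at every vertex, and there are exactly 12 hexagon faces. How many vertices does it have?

Let x be the number of triangles; then F = 12 + x.
Edge–face incidences: 2E = 6·12 + 3·x = 72 + 3x.
Every vertex has degree 3, so 3V = 2E.
Euler: V − E + F = 2 ⇒ (2E)/3 − E + (12 + x) = 2.
Multiply by 6: 2·(2E) − 3·(2E) + 6·(12 + x) = 12, i.e. 72 + 6x − (72 + 3x) = 12.
Collecting terms: 3x = 12, so x = 4.
Then 2E = 72 + 3·4 = 84, so E = 42, V = 2E/3 = 28, F = 12 + 4 = 16.

28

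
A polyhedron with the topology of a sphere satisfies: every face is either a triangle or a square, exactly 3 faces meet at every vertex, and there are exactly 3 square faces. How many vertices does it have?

Let x be the number of triangles; then F = 3 + x.
Edge–face incidences: 2E = 4·3 + 3·x = 12 + 3x.
Every vertex has degree 3, so 3V = 2E.
Euler: V − E + F = 2 ⇒ (2E)/3 − E + (3 + x) = 2.
Multiply by 6: 2·(2E) − 3·(2E) + 6·(3 + x) = 12, i.e. 18 + 6x − (12 + 3x) = 12.
Collecting terms: 3x + 6 = 12, so 3x = 6, so x = 2.
Then 2E = 12 + 3·2 = 18, so E = 9, V = 2E/3 = 6, F = 3 + 2 = 5.

6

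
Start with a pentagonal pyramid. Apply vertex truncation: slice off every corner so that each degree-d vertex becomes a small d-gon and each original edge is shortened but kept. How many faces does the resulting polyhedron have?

12

The base solid has V = 6, E = 10, F = 6.
Truncation replaces each original edge-end by a new vertex, so V′ = 2E = 20.
Each original edge survives, and each old vertex of degree d contributes d new edges; summing degrees gives Σd = 2E, so E′ = E + 2E = 3E = 30.
Each original face survives and each original vertex becomes one new face: F′ = F + V = 12.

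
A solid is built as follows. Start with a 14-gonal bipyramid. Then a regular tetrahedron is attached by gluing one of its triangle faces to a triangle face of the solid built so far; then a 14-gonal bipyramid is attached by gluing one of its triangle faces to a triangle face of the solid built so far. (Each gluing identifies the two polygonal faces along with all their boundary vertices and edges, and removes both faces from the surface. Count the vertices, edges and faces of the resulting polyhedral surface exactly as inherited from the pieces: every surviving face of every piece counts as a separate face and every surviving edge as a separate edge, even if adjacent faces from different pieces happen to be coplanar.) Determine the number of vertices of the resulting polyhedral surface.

30

A 14-gonal bipyramid: V=16, E=42, F=28.
Attach a regular tetrahedron (V=4, E=6, F=4) along a 3-gon: merge 3 vertices and 3 edges, delete both glued faces → V=17, E=45, F=30.
Attach a 14-gonal bipyramid (V=16, E=42, F=28) along a 3-gon: merge 3 vertices and 3 edges, delete both glued faces → V=30, E=84, F=56.
Check: V − E + F = 30 − 84 + 56 = 2.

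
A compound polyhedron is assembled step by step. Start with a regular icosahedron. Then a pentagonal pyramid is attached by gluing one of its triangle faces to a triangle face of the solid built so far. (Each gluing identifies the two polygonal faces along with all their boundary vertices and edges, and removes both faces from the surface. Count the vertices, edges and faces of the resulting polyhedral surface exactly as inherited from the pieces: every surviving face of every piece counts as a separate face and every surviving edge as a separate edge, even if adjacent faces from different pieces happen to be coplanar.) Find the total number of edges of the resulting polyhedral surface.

A regular icosahedron: V=12, E=30, F=20.
Attach a pentagonal pyramid (V=6, E=10, F=6) along a 3-gon: merge 3 vertices and 3 edges, delete both glued faces → V=15, E=37, F=24.
Check: V − E + F = 15 − 37 + 24 = 2.

37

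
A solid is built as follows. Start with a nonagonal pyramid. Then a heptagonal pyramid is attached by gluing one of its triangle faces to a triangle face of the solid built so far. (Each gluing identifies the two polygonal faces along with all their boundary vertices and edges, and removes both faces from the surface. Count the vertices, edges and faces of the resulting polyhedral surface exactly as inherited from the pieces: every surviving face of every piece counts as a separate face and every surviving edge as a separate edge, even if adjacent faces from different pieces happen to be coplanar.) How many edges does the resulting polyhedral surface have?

A nonagonal pyramid: V=10, E=18, F=10.
Attach a heptagonal pyramid (V=8, E=14, F=8) along a 3-gon: merge 3 vertices and 3 edges, delete both glued faces → V=15, E=29, F=16.
Check: V − E + F = 15 − 29 + 16 = 2.

29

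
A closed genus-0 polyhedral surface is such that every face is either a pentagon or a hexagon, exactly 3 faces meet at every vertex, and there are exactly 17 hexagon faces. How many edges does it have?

81

Let x be the number of pentagons; then F = 17 + x.
Edge–face incidences: 2E = 6·17 + 5·x = 102 + 5x.
Every vertex has degree 3, so 3V = 2E.
Euler: V − E + F = 2 ⇒ (2E)/3 − E + (17 + x) = 2.
Multiply by 6: 2·(2E) − 3·(2E) + 6·(17 + x) = 12, i.e. 102 + 6x − (102 + 5x) = 12.
Collecting terms: x = 12.
Then 2E = 102 + 5·12 = 162, so E = 81, V = 2E/3 = 54, F = 17 + 12 = 29.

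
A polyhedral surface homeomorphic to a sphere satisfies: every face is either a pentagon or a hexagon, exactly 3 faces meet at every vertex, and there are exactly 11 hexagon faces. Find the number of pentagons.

12

Let x be the number of pentagons; then F = 11 + x.
Edge–face incidences: 2E = 6·11 + 5·x = 66 + 5x.
Every vertex has degree 3, so 3V = 2E.
Euler: V − E + F = 2 ⇒ (2E)/3 − E + (11 + x) = 2.
Multiply by 6: 2·(2E) − 3·(2E) + 6·(11 + x) = 12, i.e. 66 + 6x − (66 + 5x) = 12.
Collecting terms: x = 12.
Then 2E = 66 + 5·12 = 126, so E = 63, V = 2E/3 = 42, F = 11 + 12 = 23.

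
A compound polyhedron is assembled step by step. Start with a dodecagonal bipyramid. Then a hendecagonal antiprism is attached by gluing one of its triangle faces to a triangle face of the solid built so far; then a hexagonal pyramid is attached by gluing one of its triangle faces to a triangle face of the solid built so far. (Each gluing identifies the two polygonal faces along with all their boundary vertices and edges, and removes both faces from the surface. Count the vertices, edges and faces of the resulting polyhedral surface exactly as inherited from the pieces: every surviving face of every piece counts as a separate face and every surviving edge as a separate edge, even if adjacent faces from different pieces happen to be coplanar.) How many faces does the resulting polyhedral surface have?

A dodecagonal bipyramid: V=14, E=36, F=24.
Attach a hendecagonal antiprism (V=22, E=44, F=24) along a 3-gon: merge 3 vertices and 3 edges, delete both glued faces → V=33, E=77, F=46.
Attach a hexagonal pyramid (V=7, E=12, F=7) along a 3-gon: merge 3 vertices and 3 edges, delete both glued faces → V=37, E=86, F=51.
Check: V − E + F = 37 − 86 + 51 = 2.

51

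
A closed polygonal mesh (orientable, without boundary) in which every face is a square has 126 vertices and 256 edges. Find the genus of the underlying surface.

Every face is a square and each edge borders two faces, so 4F = 2·256, giving F = 128.
χ = V − E + F = 126 − 256 + 128 = -2.
For a closed orientable surface χ = 2 − 2g, so g = (2 − (-2))/2 = 2.

2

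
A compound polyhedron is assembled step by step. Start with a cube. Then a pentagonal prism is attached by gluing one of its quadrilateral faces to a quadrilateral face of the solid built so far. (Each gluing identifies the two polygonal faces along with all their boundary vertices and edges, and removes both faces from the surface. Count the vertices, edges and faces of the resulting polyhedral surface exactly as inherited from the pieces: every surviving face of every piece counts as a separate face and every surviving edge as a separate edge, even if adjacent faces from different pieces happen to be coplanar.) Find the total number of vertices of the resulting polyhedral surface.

14

A cube: V=8, E=12, F=6.
Attach a pentagonal prism (V=10, E=15, F=7) along a 4-gon: merge 4 vertices and 4 edges, delete both glued faces → V=14, E=23, F=11.
Check: V − E + F = 14 − 23 + 11 = 2.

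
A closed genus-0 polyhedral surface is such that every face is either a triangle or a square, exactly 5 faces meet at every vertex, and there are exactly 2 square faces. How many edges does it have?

Let x be the number of triangles; then F = 2 + x.
Edge–face incidences: 2E = 4·2 + 3·x = 8 + 3x.
Every vertex has degree 5, so 5V = 2E.
Euler: V − E + F = 2 ⇒ (2E)/5 − E + (2 + x) = 2.
Multiply by 10: 2·(2E) − 5·(2E) + 10·(2 + x) = 20, i.e. 20 + 10x − 3·(8 + 3x) = 20.
Collecting terms: x − 4 = 20, so x = 24.
Then 2E = 8 + 3·24 = 80, so E = 40, V = 2E/5 = 16, F = 2 + 24 = 26.

40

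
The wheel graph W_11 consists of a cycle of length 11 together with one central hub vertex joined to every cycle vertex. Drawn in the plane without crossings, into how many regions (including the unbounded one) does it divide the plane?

12

W_11 has V = 11 + 1 = 12 vertices and E = 2·11 = 22 edges.
By Euler's formula F = 2 − V + E = 2 − 12 + 22 = 12.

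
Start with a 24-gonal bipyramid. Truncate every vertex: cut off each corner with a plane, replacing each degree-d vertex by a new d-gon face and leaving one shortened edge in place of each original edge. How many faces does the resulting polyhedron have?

74

The base solid has V = 26, E = 72, F = 48.
Truncation replaces each original edge-end by a new vertex, so V′ = 2E = 144.
Each original edge survives, and each old vertex of degree d contributes d new edges; summing degrees gives Σd = 2E, so E′ = E + 2E = 3E = 216.
Each original face survives and each original vertex becomes one new face: F′ = F + V = 74.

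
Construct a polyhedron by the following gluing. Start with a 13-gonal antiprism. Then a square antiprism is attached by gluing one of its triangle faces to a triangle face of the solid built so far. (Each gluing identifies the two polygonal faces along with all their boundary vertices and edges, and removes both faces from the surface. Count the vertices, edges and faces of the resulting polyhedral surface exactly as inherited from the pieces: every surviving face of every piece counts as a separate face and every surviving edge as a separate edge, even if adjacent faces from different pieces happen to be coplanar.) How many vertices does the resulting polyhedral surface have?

A 13-gonal antiprism: V=26, E=52, F=28.
Attach a square antiprism (V=8, E=16, F=10) along a 3-gon: merge 3 vertices and 3 edges, delete both glued faces → V=31, E=65, F=36.
Check: V − E + F = 31 − 65 + 36 = 2.

31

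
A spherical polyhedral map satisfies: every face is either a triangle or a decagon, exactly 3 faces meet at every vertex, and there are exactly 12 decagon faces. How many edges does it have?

Let x be the number of triangles; then F = 12 + x.
Edge–face incidences: 2E = 10·12 + 3·x = 120 + 3x.
Every vertex has degree 3, so 3V = 2E.
Euler: V − E + F = 2 ⇒ (2E)/3 − E + (12 + x) = 2.
Multiply by 6: 2·(2E) − 3·(2E) + 6·(12 + x) = 12, i.e. 72 + 6x − (120 + 3x) = 12.
Collecting terms: 3x − 48 = 12, so 3x = 60, so x = 20.
Then 2E = 120 + 3·20 = 180, so E = 90, V = 2E/3 = 60, F = 12 + 20 = 32.

90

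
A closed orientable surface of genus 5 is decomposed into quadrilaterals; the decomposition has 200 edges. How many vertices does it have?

92

χ = 2 − 2·5 = -8, and every face is a square so 4F = 2E.
F = 2E/4 = 100. Then V = -8 + E − F = -8 + 200 − 100 = 92.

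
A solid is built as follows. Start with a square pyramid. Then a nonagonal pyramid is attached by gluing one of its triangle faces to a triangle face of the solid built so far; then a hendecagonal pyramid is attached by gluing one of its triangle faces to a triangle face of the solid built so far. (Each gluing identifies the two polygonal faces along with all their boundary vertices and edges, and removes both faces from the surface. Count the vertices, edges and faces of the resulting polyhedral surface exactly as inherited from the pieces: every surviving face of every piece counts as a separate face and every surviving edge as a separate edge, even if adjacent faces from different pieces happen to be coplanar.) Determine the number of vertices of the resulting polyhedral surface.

A square pyramid: V=5, E=8, F=5.
Attach a nonagonal pyramid (V=10, E=18, F=10) along a 3-gon: merge 3 vertices and 3 edges, delete both glued faces → V=12, E=23, F=13.
Attach a hendecagonal pyramid (V=12, E=22, F=12) along a 3-gon: merge 3 vertices and 3 edges, delete both glued faces → V=21, E=42, F=23.
Check: V − E + F = 21 − 42 + 23 = 2.

21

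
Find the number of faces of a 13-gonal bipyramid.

A bipyramid over an n-gon has 2n triangular faces and n + 2 vertices: V = 13 + 2 = 15, E = 3·13 = 39, F = 2·13 = 26.

26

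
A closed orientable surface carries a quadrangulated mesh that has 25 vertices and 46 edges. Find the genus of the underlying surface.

0

Every face is a square and each edge borders two faces, so 4F = 2·46, giving F = 23.
χ = V − E + F = 25 − 46 + 23 = 2.
For a closed orientable surface χ = 2 − 2g, so g = (2 − (2))/2 = 0.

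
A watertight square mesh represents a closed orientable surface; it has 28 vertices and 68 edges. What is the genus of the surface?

Every face is a square and each edge borders two faces, so 4F = 2·68, giving F = 34.
χ = V − E + F = 28 − 68 + 34 = -6.
For a closed orientable surface χ = 2 − 2g, so g = (2 − (-6))/2 = 4.

4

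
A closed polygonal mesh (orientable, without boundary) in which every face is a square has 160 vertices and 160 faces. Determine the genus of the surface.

Every face is a square, so 2E = 4·160 = 640, giving E = 320.
χ = V − E + F = 160 − 320 + 160 = 0.
For a closed orientable surface χ = 2 − 2g, so g = (2 − (0))/2 = 1.

1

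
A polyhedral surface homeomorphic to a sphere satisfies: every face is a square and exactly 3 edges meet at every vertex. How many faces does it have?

6

Each face has 4 edges and each edge borders two faces, so 2E = 4F.
Each vertex has degree 3, so 3V = 2E and hence V = 4F/3.
Euler: V − E + F = 2 ⇒ (4F/3) − (4F/2) + F = 2.
Multiply by 6: (8 − 12 + 6)F = 12, i.e. 2F = 12.
So F = 6, E = 4·6/2 = 12, V = 4·6/3 = 8.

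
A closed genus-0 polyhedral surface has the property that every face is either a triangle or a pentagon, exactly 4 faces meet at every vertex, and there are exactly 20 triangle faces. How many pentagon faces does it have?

Let x be the number of pentagons; then F = 20 + x.
Edge–face incidences: 2E = 3·20 + 5·x = 60 + 5x.
Every vertex has degree 4, so 4V = 2E.
Euler: V − E + F = 2 ⇒ (2E)/4 − E + (20 + x) = 2.
Multiply by 8: 2·(2E) − 4·(2E) + 8·(20 + x) = 16, i.e. 160 + 8x − 2·(60 + 5x) = 16.
Collecting terms: −2x + 40 = 16, so −2x = −24, so x = 12.
Then 2E = 60 + 5·12 = 120, so E = 60, V = 2E/4 = 30, F = 20 + 12 = 32.

12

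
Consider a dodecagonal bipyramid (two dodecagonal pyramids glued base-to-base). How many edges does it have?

36

A bipyramid over an n-gon has 2n triangular faces and n + 2 vertices: V = 12 + 2 = 14, E = 3·12 = 36, F = 2·12 = 24.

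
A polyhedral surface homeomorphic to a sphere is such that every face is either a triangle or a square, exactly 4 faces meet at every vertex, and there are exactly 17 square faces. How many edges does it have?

Let x be the number of triangles; then F = 17 + x.
Edge–face incidences: 2E = 4·17 + 3·x = 68 + 3x.
Every vertex has degree 4, so 4V = 2E.
Euler: V − E + F = 2 ⇒ (2E)/4 − E + (17 + x) = 2.
Multiply by 8: 2·(2E) − 4·(2E) + 8·(17 + x) = 16, i.e. 136 + 8x − 2·(68 + 3x) = 16.
Collecting terms: 2x = 16, so x = 8.
Then 2E = 68 + 3·8 = 92, so E = 46, V = 2E/4 = 23, F = 17 + 8 = 25.

46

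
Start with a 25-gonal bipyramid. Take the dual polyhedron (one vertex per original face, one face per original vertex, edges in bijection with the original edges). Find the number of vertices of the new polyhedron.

The base solid has V = 27, E = 75, F = 50.
The dual swaps V and F and preserves E: V′ = F = 50, E′ = E = 75, F′ = V = 27.

50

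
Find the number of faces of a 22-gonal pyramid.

23

A pyramid on an n-gon base has one n-gon and n triangles: V = 22 + 1 = 23, E = 2·22 = 44, F = 22 + 1 = 23.
Check: V − E + F = 23 − 44 + 23 = 2.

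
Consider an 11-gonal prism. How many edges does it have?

A prism on an n-gon has two n-gon bases and n rectangular sides: V = 2·11 = 22, E = 3·11 = 33, F = 11 + 2 = 13.

33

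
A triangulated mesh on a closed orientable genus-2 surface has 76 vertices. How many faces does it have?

χ = 2 − 2·2 = -2, and every face is a triangle so 3F = 2E.
V − E + F = -2 with E = 3F/2 gives 76 − (3/2 − 1)·F = -2, so F = 156 and E = 234.

156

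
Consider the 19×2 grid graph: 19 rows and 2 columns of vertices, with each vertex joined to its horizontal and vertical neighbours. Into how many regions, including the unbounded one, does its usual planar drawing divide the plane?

The grid has V = 19·2 = 38 vertices and E = 19·1 + 2·18 = 55 edges.
F = 2 − V + E = 2 − 38 + 55 = 19.

19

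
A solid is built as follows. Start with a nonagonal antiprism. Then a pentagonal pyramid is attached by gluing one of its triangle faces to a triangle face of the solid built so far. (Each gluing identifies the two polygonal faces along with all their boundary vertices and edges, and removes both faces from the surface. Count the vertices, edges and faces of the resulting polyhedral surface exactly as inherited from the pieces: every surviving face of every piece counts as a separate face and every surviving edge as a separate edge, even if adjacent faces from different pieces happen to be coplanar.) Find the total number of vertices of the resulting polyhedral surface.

A nonagonal antiprism: V=18, E=36, F=20.
Attach a pentagonal pyramid (V=6, E=10, F=6) along a 3-gon: merge 3 vertices and 3 edges, delete both glued faces → V=21, E=43, F=24.
Check: V − E + F = 21 − 43 + 24 = 2.

21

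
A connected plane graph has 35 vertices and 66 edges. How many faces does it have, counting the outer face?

Euler's formula for a connected plane graph: V − E + F = 2, so F = 2 − 35 + 66 = 33.

33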